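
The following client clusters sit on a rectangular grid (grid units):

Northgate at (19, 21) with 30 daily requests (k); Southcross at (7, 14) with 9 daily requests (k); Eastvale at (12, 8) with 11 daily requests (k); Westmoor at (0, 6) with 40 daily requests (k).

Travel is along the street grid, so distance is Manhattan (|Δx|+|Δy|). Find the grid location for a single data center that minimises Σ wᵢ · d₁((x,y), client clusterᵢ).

(7, 8)

Manhattan distance separates: Σwᵢ(|x−xᵢ|+|y−yᵢ|) = Σwᵢ|x−xᵢ| + Σwᵢ|y−yᵢ|, so x and y are optimised independently as 1-D weighted medians.
Total weight W = 90; half = 45.
x-coordinate, sorted with cumulative weight:
  x=0 (Westmoor, w=40) cum 40
  x=7 (Southcross, w=9) cum 49  ← median
  x=12 (Eastvale, w=11) cum 60
  x=19 (Northgate, w=30) cum 90
⇒ x* = 7
y-coordinate, sorted with cumulative weight:
  y=6 (Westmoor, w=40) cum 40
  y=8 (Eastvale, w=11) cum 51  ← median
  y=14 (Southcross, w=9) cum 60
  y=21 (Northgate, w=30) cum 90
⇒ y* = 8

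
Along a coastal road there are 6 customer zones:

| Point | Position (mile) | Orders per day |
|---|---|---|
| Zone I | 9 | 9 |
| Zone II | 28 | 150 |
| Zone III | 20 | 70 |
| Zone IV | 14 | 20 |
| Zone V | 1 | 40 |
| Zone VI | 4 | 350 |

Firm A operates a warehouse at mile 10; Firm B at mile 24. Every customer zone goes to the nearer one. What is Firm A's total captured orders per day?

419

The indifferent point is the midpoint (10+24)/2 = 17; customer zones left of it (closer to Firm A at 10) go to Firm A, those right go to Firm B.
  Zone V at 1 (w=40) → Firm A
  Zone VI at 4 (w=350) → Firm A
  Zone I at 9 (w=9) → Firm A
  Zone IV at 14 (w=20) → Firm A
  Zone III at 20 (w=70) → Firm B
  Zone II at 28 (w=150) → Firm B
Firm A captures 419; Firm B captures 220.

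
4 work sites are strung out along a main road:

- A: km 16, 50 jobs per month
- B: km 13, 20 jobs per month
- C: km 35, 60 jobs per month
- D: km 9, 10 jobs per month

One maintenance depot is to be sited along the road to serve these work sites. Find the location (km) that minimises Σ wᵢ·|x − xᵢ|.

For a sum of weighted absolute distances on a line, the optimum is the weighted median (not the mean). Total weight W = 140; half-weight = 70.
Sort by position and accumulate weight:
  km 9 (D, w=10) → cum 10
  km 13 (B, w=20) → cum 30
  km 16 (A, w=50) → cum 80  ≥ 70 → median here
  km 35 (C, w=60) → cum 140
Optimal location: km 16.

x = 16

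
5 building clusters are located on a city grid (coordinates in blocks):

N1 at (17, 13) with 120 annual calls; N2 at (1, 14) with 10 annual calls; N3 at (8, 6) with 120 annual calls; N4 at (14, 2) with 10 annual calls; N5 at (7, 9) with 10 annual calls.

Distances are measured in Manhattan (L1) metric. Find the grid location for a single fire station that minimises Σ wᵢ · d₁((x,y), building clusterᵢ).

Manhattan distance separates: Σwᵢ(|x−xᵢ|+|y−yᵢ|) = Σwᵢ|x−xᵢ| + Σwᵢ|y−yᵢ|, so x and y are optimised independently as 1-D weighted medians.
Total weight W = 270; half = 135.
x-coordinate, sorted with cumulative weight:
  x=1 (N2, w=10) cum 10
  x=7 (N5, w=10) cum 20
  x=8 (N3, w=120) cum 140  ← median
  x=14 (N4, w=10) cum 150
  x=17 (N1, w=120) cum 270
⇒ x* = 8
y-coordinate, sorted with cumulative weight:
  y=2 (N4, w=10) cum 10
  y=6 (N3, w=120) cum 130
  y=9 (N5, w=10) cum 140  ← median
  y=13 (N1, w=120) cum 260
  y=14 (N2, w=10) cum 270
⇒ y* = 9

(8, 9)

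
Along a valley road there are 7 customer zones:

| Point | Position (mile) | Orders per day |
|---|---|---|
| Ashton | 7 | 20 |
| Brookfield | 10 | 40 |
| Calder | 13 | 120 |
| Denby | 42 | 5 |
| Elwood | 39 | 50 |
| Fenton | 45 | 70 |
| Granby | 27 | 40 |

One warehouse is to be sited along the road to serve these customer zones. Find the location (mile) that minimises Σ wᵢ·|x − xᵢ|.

For a sum of weighted absolute distances on a line, the optimum is the weighted median (not the mean). Total weight W = 345; half-weight = 172.5.
Sort by position and accumulate weight:
  mile 7 (Ashton, w=20) → cum 20
  mile 10 (Brookfield, w=40) → cum 60
  mile 13 (Calder, w=120) → cum 180  ≥ 172.5 → median here
  mile 27 (Granby, w=40) → cum 220
  mile 39 (Elwood, w=50) → cum 270
  mile 42 (Denby, w=5) → cum 275
  mile 45 (Fenton, w=70) → cum 345
Optimal location: mile 13.

x = 13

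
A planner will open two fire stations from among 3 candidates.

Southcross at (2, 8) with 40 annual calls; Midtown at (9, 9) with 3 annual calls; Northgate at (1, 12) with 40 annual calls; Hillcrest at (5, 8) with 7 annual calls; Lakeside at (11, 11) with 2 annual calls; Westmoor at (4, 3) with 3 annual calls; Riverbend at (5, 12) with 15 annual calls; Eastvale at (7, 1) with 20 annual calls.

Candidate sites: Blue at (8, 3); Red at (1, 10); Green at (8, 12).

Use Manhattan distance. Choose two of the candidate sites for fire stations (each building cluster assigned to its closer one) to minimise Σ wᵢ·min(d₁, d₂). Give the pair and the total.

Evaluate every pair (each demand assigned to the nearer of the two):
  {Blue, Red}: total = 447
  {Red, Green}: total = 577
  {Blue, Green}: total = 866
Best pair: {Blue, Red} with total 447.

{Blue, Red}, total 447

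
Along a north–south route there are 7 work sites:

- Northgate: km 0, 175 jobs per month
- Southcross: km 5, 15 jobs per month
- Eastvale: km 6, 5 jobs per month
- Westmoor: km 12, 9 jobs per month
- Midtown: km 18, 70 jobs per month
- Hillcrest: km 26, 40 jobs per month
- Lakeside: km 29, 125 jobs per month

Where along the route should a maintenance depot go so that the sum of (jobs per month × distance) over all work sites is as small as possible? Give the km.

x = 18

For a sum of weighted absolute distances on a line, the optimum is the weighted median (not the mean). Total weight W = 439; half-weight = 219.5.
Sort by position and accumulate weight:
  km 0 (Northgate, w=175) → cum 175
  km 5 (Southcross, w=15) → cum 190
  km 6 (Eastvale, w=5) → cum 195
  km 12 (Westmoor, w=9) → cum 204
  km 18 (Midtown, w=70) → cum 274  ≥ 219.5 → median here
  km 26 (Hillcrest, w=40) → cum 314
  km 29 (Lakeside, w=125) → cum 439
Optimal location: km 18.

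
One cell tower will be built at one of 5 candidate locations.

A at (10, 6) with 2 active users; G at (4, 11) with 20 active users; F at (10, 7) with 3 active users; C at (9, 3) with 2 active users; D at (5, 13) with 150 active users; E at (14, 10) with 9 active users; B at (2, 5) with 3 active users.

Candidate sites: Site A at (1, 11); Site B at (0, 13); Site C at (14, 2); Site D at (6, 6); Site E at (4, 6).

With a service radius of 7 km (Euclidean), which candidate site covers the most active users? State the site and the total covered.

Coverage radius r = 7 km; a point is covered iff (Δx)²+(Δy)² ≤ 7² = 49.
  Site A (1, 11): covers {G, D, B} → 173
  Site B (0, 13): covers {G, D} → 170
  Site C (14, 2): covers {A, F, C} → 7
  Site D (6, 6): covers {A, G, F, C, B} → 30
  Site E (4, 6): covers {A, G, F, C, B} → 30
Maximum coverage at Site A: 173 active users.

Site A, covering 173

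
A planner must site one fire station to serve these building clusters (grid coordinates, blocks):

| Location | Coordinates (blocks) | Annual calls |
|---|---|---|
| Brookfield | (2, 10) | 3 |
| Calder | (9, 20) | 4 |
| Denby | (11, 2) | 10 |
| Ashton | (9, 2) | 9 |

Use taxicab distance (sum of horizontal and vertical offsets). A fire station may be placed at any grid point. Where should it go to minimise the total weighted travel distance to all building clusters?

Manhattan distance separates: Σwᵢ(|x−xᵢ|+|y−yᵢ|) = Σwᵢ|x−xᵢ| + Σwᵢ|y−yᵢ|, so x and y are optimised independently as 1-D weighted medians.
Total weight W = 26; half = 13.
x-coordinate, sorted with cumulative weight:
  x=2 (Brookfield, w=3) cum 3
  x=9 (Calder, w=4) cum 7
  x=9 (Ashton, w=9) cum 16  ← median
  x=11 (Denby, w=10) cum 26
⇒ x* = 9
y-coordinate, sorted with cumulative weight:
  y=2 (Denby, w=10) cum 10
  y=2 (Ashton, w=9) cum 19  ← median
  y=10 (Brookfield, w=3) cum 22
  y=20 (Calder, w=4) cum 26
⇒ y* = 2

(9, 2)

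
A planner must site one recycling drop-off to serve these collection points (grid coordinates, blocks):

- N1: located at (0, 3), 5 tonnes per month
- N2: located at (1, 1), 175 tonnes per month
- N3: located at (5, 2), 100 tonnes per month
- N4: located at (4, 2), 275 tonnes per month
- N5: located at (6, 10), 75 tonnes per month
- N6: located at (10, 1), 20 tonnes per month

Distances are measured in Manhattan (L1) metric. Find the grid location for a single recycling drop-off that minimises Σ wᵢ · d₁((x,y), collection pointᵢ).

Manhattan distance separates: Σwᵢ(|x−xᵢ|+|y−yᵢ|) = Σwᵢ|x−xᵢ| + Σwᵢ|y−yᵢ|, so x and y are optimised independently as 1-D weighted medians.
Total weight W = 650; half = 325.
x-coordinate, sorted with cumulative weight:
  x=0 (N1, w=5) cum 5
  x=1 (N2, w=175) cum 180
  x=4 (N4, w=275) cum 455  ← median
  x=5 (N3, w=100) cum 555
  x=6 (N5, w=75) cum 630
  x=10 (N6, w=20) cum 650
⇒ x* = 4
y-coordinate, sorted with cumulative weight:
  y=1 (N2, w=175) cum 175
  y=1 (N6, w=20) cum 195
  y=2 (N3, w=100) cum 295
  y=2 (N4, w=275) cum 570  ← median
  y=3 (N1, w=5) cum 575
  y=10 (N5, w=75) cum 650
⇒ y* = 2

(4, 2)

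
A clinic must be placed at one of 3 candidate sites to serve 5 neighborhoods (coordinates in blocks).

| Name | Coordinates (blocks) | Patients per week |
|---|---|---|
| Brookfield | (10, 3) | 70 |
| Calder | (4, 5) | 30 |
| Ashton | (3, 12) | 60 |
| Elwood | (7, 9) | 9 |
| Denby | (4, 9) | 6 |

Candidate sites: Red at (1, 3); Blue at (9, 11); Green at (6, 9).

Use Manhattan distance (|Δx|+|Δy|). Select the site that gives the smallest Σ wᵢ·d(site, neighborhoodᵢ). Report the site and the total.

Total weighted distance at each candidate:
  Red (1, 3): total = 1602
  Blue (9, 11): total = 1458
  Green (6, 9): total = 1261
Minimum is at Green with total 1261 blocks.

Green, total 1261 blocks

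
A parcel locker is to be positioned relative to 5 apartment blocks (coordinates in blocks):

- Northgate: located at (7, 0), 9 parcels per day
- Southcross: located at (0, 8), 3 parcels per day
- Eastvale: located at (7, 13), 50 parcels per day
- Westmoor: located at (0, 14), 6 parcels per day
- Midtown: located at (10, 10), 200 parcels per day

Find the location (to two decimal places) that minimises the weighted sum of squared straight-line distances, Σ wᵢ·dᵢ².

The minimiser of Σwᵢ‖p−pᵢ‖² is the weighted centroid p* = (Σwᵢpᵢ)/(Σwᵢ).
Σwᵢ = 268.
Σwᵢxᵢ = 9·7 + 3·0 + 50·7 + 6·0 + 200·10 = 2413.
Σwᵢyᵢ = 9·0 + 3·8 + 50·13 + 6·14 + 200·10 = 2758.
x* = 2413/268 = 9.00, y* = 2758/268 = 10.29.

(9.00, 10.29)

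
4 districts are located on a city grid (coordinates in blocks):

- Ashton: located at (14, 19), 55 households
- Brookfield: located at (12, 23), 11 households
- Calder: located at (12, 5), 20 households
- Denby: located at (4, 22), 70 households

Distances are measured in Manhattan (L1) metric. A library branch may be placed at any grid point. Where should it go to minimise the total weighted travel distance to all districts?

Manhattan distance separates: Σwᵢ(|x−xᵢ|+|y−yᵢ|) = Σwᵢ|x−xᵢ| + Σwᵢ|y−yᵢ|, so x and y are optimised independently as 1-D weighted medians.
Total weight W = 156; half = 78.
x-coordinate, sorted with cumulative weight:
  x=4 (Denby, w=70) cum 70
  x=12 (Brookfield, w=11) cum 81  ← median
  x=12 (Calder, w=20) cum 101
  x=14 (Ashton, w=55) cum 156
⇒ x* = 12
y-coordinate, sorted with cumulative weight:
  y=5 (Calder, w=20) cum 20
  y=19 (Ashton, w=55) cum 75
  y=22 (Denby, w=70) cum 145  ← median
  y=23 (Brookfield, w=11) cum 156
⇒ y* = 22

(12, 22)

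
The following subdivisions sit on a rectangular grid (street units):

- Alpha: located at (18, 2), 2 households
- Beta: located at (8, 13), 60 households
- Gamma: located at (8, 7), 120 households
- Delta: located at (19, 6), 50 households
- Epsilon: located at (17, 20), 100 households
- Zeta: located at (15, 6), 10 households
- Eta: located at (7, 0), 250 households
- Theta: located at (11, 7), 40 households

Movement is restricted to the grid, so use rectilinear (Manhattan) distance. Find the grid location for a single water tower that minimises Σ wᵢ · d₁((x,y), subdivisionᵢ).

Manhattan distance separates: Σwᵢ(|x−xᵢ|+|y−yᵢ|) = Σwᵢ|x−xᵢ| + Σwᵢ|y−yᵢ|, so x and y are optimised independently as 1-D weighted medians.
Total weight W = 632; half = 316.
x-coordinate, sorted with cumulative weight:
  x=7 (Eta, w=250) cum 250
  x=8 (Beta, w=60) cum 310
  x=8 (Gamma, w=120) cum 430  ← median
  x=11 (Theta, w=40) cum 470
  x=15 (Zeta, w=10) cum 480
  x=17 (Epsilon, w=100) cum 580
  x=18 (Alpha, w=2) cum 582
  x=19 (Delta, w=50) cum 632
⇒ x* = 8
y-coordinate, sorted with cumulative weight:
  y=0 (Eta, w=250) cum 250
  y=2 (Alpha, w=2) cum 252
  y=6 (Delta, w=50) cum 302
  y=6 (Zeta, w=10) cum 312
  y=7 (Gamma, w=120) cum 432  ← median
  y=7 (Theta, w=40) cum 472
  y=13 (Beta, w=60) cum 532
  y=20 (Epsilon, w=100) cum 632
⇒ y* = 7

(8, 7)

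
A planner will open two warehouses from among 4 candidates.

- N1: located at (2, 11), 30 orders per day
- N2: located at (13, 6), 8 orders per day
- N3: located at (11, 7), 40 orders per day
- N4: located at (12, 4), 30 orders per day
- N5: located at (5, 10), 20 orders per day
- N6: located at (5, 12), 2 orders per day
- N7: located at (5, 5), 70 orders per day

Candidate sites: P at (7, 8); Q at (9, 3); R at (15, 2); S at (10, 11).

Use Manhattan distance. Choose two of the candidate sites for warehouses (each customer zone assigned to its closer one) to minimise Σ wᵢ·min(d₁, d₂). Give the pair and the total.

Evaluate every pair (each demand assigned to the nearer of the two):
  {P, Q}: total = 1058
  {P, R}: total = 1080
  {Q, S}: total = 1168
  {P, S}: total = 1216
  {Q, R}: total = 1524
  {R, S}: total = 1540
Best pair: {P, Q} with total 1058.

{P, Q}, total 1058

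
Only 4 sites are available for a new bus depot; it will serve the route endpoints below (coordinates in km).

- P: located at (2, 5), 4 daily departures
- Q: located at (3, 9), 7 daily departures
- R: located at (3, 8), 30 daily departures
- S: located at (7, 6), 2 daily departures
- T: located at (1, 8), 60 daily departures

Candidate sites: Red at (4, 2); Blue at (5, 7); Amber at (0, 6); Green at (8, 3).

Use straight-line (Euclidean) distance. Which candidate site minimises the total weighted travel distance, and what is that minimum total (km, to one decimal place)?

Total weighted distance at each candidate:
  Red (4, 2): total = 658.9
  Blue (5, 7): total = 353.2
  Amber (0, 6): total = 295.0
  Green (8, 3): total = 814.6
Minimum is at Amber with total 295.0 km.

Amber, total 295.0 km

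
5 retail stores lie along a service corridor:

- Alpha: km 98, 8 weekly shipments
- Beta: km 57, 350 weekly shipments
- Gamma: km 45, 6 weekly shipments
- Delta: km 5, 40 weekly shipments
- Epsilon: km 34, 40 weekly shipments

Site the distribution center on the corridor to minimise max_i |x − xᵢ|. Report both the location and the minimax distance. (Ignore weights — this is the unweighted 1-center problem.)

location 51.5, max distance 46.5

The 1-center on a line is the midpoint of the two extreme points: leftmost at 5, rightmost at 98.
Optimal location = (5 + 98)/2 = 51.5; maximum distance = (98 − 5)/2 = 46.5.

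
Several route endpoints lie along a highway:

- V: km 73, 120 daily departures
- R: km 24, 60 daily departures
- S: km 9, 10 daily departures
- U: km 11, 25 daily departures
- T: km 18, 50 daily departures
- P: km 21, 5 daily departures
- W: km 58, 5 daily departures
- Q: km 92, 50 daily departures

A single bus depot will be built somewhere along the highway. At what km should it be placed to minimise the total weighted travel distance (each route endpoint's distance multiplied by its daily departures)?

For a sum of weighted absolute distances on a line, the optimum is the weighted median (not the mean). Total weight W = 325; half-weight = 162.5.
Sort by position and accumulate weight:
  km 9 (S, w=10) → cum 10
  km 11 (U, w=25) → cum 35
  km 18 (T, w=50) → cum 85
  km 21 (P, w=5) → cum 90
  km 24 (R, w=60) → cum 150
  km 58 (W, w=5) → cum 155
  km 73 (V, w=120) → cum 275  ≥ 162.5 → median here
  km 92 (Q, w=50) → cum 325
Optimal location: km 73.

x = 73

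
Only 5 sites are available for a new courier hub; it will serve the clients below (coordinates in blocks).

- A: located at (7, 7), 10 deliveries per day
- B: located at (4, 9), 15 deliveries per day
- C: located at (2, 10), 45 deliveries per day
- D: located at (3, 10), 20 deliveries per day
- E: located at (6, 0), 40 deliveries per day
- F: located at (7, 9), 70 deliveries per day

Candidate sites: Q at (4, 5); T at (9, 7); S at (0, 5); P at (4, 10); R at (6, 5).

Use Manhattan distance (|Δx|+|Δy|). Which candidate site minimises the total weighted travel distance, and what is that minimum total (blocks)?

P, total 945 blocks

Total weighted distance at each candidate:
  Q (4, 5): total = 1315
  T (9, 7): total = 1435
  S (0, 5): total = 1895
  P (4, 10): total = 945
  R (6, 5): total = 1235
Minimum is at P with total 945 blocks.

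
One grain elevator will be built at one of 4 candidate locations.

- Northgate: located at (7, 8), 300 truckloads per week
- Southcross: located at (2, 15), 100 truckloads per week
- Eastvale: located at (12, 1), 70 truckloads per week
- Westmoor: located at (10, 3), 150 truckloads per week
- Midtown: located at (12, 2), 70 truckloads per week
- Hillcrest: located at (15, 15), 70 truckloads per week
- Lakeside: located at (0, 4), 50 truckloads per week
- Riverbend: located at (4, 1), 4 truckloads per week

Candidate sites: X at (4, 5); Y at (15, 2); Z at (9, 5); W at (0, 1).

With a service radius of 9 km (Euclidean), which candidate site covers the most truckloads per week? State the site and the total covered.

X, covering 644

Coverage radius r = 9 km; a point is covered iff (Δx)²+(Δy)² ≤ 9² = 81.
  X (4, 5): covers {Northgate, Eastvale, Westmoor, Midtown, Lakeside, Riverbend} → 644
  Y (15, 2): covers {Eastvale, Westmoor, Midtown} → 290
  Z (9, 5): covers {Northgate, Eastvale, Westmoor, Midtown, Riverbend} → 594
  W (0, 1): covers {Lakeside, Riverbend} → 54
Maximum coverage at X: 644 truckloads per week.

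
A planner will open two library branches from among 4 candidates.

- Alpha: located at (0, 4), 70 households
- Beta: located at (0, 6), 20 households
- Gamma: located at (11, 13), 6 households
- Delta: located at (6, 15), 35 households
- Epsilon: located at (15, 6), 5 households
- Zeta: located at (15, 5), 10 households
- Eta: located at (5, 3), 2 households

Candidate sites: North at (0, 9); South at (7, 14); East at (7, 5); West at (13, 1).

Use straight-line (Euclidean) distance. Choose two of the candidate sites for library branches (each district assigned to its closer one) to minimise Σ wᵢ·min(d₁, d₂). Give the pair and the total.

{North, South}, total 676.8

Evaluate every pair (each demand assigned to the nearer of the two):
  {North, South}: total = 676.8
  {South, East}: total = 836.6
  {North, West}: total = 864.5
  {North, East}: total = 886.6
  {East, West}: total = 1119.1
  {South, West}: total = 1229.4
Best pair: {North, South} with total 676.8.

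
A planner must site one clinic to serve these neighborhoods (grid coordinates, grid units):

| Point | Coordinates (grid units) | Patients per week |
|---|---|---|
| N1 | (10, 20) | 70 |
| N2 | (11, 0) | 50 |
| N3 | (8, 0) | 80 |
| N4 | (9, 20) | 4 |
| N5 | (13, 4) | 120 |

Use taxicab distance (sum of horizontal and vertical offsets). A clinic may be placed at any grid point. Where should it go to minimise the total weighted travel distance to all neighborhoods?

Manhattan distance separates: Σwᵢ(|x−xᵢ|+|y−yᵢ|) = Σwᵢ|x−xᵢ| + Σwᵢ|y−yᵢ|, so x and y are optimised independently as 1-D weighted medians.
Total weight W = 324; half = 162.
x-coordinate, sorted with cumulative weight:
  x=8 (N3, w=80) cum 80
  x=9 (N4, w=4) cum 84
  x=10 (N1, w=70) cum 154
  x=11 (N2, w=50) cum 204  ← median
  x=13 (N5, w=120) cum 324
⇒ x* = 11
y-coordinate, sorted with cumulative weight:
  y=0 (N2, w=50) cum 50
  y=0 (N3, w=80) cum 130
  y=4 (N5, w=120) cum 250  ← median
  y=20 (N1, w=70) cum 320
  y=20 (N4, w=4) cum 324
⇒ y* = 4

(11, 4)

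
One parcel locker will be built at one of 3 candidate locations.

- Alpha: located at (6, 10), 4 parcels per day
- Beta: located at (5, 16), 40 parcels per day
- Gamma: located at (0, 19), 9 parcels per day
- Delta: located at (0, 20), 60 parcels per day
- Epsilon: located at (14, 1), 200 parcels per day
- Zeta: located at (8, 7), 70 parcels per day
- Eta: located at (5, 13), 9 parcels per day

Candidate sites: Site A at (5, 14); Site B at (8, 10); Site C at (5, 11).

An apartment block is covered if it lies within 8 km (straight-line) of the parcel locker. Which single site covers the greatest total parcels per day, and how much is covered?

Coverage radius r = 8 km; a point is covered iff (Δx)²+(Δy)² ≤ 8² = 64.
  Site A (5, 14): covers {Alpha, Beta, Gamma, Delta, Zeta, Eta} → 192
  Site B (8, 10): covers {Alpha, Beta, Zeta, Eta} → 123
  Site C (5, 11): covers {Alpha, Beta, Zeta, Eta} → 123
Maximum coverage at Site A: 192 parcels per day.

Site A, covering 192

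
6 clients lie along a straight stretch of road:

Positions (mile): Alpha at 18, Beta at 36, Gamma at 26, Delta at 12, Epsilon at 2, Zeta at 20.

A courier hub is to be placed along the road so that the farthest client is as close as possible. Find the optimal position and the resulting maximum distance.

location 19, max distance 17

The 1-center on a line is the midpoint of the two extreme points: leftmost at 2, rightmost at 36.
Optimal location = (2 + 36)/2 = 19; maximum distance = (36 − 2)/2 = 17.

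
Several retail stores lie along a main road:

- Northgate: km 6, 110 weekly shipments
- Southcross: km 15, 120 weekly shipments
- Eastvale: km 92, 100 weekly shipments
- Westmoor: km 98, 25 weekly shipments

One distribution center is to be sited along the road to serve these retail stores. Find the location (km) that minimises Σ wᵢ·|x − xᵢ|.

For a sum of weighted absolute distances on a line, the optimum is the weighted median (not the mean). Total weight W = 355; half-weight = 177.5.
Sort by position and accumulate weight:
  km 6 (Northgate, w=110) → cum 110
  km 15 (Southcross, w=120) → cum 230  ≥ 177.5 → median here
  km 92 (Eastvale, w=100) → cum 330
  km 98 (Westmoor, w=25) → cum 355
Optimal location: km 15.

x = 15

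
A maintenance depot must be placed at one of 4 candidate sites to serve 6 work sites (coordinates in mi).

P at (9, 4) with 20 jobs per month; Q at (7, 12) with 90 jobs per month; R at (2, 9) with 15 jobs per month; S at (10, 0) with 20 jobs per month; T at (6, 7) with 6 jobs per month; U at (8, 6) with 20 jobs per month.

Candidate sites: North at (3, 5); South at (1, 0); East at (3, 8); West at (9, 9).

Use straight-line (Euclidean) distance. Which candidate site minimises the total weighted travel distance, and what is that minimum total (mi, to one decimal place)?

West, total 795.5 mi

Total weighted distance at each candidate:
  North (3, 5): total = 1204.8
  South (1, 0): total = 1938.2
  East (3, 8): total = 1013.8
  West (9, 9): total = 795.5
Minimum is at West with total 795.5 mi.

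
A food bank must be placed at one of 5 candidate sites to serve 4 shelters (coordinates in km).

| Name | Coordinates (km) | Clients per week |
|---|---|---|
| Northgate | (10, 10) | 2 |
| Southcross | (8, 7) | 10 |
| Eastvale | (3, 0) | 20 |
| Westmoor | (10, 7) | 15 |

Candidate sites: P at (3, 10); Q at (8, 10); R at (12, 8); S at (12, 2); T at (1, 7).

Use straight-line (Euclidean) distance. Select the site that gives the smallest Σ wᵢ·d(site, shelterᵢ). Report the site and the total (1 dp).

Q, total 311.7 km

Total weighted distance at each candidate:
  P (3, 10): total = 386.5
  Q (8, 10): total = 311.7
  R (12, 8): total = 321.3
  S (12, 2): total = 345.7
  T (1, 7): total = 369.6
Minimum is at Q with total 311.7 km.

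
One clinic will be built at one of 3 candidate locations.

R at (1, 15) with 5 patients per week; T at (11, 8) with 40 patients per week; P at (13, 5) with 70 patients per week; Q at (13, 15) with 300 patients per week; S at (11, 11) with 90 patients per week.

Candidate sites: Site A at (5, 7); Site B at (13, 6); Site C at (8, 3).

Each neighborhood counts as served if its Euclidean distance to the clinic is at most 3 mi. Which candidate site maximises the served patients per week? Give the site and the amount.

Coverage radius r = 3 mi; a point is covered iff (Δx)²+(Δy)² ≤ 3² = 9.
  Site A (5, 7): covers {none} → 0
  Site B (13, 6): covers {T, P} → 110
  Site C (8, 3): covers {none} → 0
Maximum coverage at Site B: 110 patients per week.

Site B, covering 110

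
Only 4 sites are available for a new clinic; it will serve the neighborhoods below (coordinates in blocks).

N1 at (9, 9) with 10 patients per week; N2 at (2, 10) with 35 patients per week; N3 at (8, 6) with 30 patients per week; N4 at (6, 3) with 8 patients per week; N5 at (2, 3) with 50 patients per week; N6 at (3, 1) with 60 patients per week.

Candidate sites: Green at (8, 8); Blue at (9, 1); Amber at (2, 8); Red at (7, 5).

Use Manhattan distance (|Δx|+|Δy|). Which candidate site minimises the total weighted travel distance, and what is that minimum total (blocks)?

Total weighted distance at each candidate:
  Green (8, 8): total = 1686
  Blue (9, 1): total = 1670
  Amber (2, 8): total = 1192
  Red (7, 5): total = 1324
Minimum is at Amber with total 1192 blocks.

Amber, total 1192 blocks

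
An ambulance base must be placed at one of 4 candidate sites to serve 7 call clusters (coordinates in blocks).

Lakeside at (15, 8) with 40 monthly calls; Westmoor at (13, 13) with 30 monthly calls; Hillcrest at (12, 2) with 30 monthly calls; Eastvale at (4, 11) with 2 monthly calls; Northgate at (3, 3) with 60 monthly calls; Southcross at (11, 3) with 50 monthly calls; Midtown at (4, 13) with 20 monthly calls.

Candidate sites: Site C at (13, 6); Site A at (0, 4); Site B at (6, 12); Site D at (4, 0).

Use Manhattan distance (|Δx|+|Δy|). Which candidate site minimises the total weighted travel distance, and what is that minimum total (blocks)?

Total weighted distance at each candidate:
  Site C (13, 6): total = 1898
  Site A (0, 4): total = 2962
  Site B (6, 12): total = 2726
  Site D (4, 0): total = 2742
Minimum is at Site C with total 1898 blocks.

Site C, total 1898 blocks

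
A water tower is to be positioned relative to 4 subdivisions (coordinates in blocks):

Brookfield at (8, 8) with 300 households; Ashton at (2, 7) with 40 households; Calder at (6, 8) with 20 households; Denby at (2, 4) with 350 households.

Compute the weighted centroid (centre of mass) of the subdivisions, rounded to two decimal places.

(4.65, 5.97)

The minimiser of Σwᵢ‖p−pᵢ‖² is the weighted centroid p* = (Σwᵢpᵢ)/(Σwᵢ).
Σwᵢ = 710.
Σwᵢxᵢ = 300·8 + 40·2 + 20·6 + 350·2 = 3300.
Σwᵢyᵢ = 300·8 + 40·7 + 20·8 + 350·4 = 4240.
x* = 3300/710 = 4.65, y* = 4240/710 = 5.97.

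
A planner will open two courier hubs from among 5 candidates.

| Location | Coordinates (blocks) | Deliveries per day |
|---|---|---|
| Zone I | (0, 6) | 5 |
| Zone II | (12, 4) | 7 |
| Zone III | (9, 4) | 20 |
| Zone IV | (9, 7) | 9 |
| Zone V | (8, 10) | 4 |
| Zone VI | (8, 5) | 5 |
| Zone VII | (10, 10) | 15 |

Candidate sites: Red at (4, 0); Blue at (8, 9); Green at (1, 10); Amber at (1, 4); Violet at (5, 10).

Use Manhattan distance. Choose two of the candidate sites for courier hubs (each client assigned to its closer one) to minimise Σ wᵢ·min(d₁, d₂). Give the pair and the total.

Evaluate every pair (each demand assigned to the nearer of the two):
  {Blue, Amber}: total = 294
  {Blue, Green}: total = 304
  {Blue, Violet}: total = 324
  {Red, Blue}: total = 329
  {Amber, Violet}: total = 442
  {Red, Violet}: total = 499
  {Green, Violet}: total = 506
  {Green, Amber}: total = 554
  {Red, Green}: total = 596
  {Red, Amber}: total = 668
Best pair: {Blue, Amber} with total 294.

{Blue, Amber}, total 294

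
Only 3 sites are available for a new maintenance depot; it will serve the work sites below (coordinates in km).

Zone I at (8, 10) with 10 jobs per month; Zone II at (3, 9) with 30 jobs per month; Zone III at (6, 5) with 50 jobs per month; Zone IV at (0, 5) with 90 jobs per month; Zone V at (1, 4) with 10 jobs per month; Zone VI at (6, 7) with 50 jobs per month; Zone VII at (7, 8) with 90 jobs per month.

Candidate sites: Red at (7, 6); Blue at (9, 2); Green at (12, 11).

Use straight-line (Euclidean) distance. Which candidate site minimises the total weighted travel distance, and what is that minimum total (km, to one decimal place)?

Red, total 1212.3 km

Total weighted distance at each candidate:
  Red (7, 6): total = 1212.3
  Blue (9, 2): total = 2366.4
  Green (12, 11): total = 2965.3
Minimum is at Red with total 1212.3 km.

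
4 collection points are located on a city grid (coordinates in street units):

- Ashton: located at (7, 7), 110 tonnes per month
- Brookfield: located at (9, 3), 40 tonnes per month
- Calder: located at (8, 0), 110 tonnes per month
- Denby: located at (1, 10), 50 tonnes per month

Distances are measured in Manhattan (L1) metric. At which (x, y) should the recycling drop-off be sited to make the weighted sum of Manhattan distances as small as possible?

Manhattan distance separates: Σwᵢ(|x−xᵢ|+|y−yᵢ|) = Σwᵢ|x−xᵢ| + Σwᵢ|y−yᵢ|, so x and y are optimised independently as 1-D weighted medians.
Total weight W = 310; half = 155.
x-coordinate, sorted with cumulative weight:
  x=1 (Denby, w=50) cum 50
  x=7 (Ashton, w=110) cum 160  ← median
  x=8 (Calder, w=110) cum 270
  x=9 (Brookfield, w=40) cum 310
⇒ x* = 7
y-coordinate, sorted with cumulative weight:
  y=0 (Calder, w=110) cum 110
  y=3 (Brookfield, w=40) cum 150
  y=7 (Ashton, w=110) cum 260  ← median
  y=10 (Denby, w=50) cum 310
⇒ y* = 7

(7, 7)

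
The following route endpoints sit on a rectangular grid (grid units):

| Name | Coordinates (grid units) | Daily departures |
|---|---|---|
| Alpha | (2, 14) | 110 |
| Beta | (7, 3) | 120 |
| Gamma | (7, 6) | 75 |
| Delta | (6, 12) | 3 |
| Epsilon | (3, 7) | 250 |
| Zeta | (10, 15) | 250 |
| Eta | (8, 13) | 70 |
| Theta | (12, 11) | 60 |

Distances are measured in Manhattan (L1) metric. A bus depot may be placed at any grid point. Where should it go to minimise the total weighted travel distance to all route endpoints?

Manhattan distance separates: Σwᵢ(|x−xᵢ|+|y−yᵢ|) = Σwᵢ|x−xᵢ| + Σwᵢ|y−yᵢ|, so x and y are optimised independently as 1-D weighted medians.
Total weight W = 938; half = 469.
x-coordinate, sorted with cumulative weight:
  x=2 (Alpha, w=110) cum 110
  x=3 (Epsilon, w=250) cum 360
  x=6 (Delta, w=3) cum 363
  x=7 (Beta, w=120) cum 483  ← median
  x=7 (Gamma, w=75) cum 558
  x=8 (Eta, w=70) cum 628
  x=10 (Zeta, w=250) cum 878
  x=12 (Theta, w=60) cum 938
⇒ x* = 7
y-coordinate, sorted with cumulative weight:
  y=3 (Beta, w=120) cum 120
  y=6 (Gamma, w=75) cum 195
  y=7 (Epsilon, w=250) cum 445
  y=11 (Theta, w=60) cum 505  ← median
  y=12 (Delta, w=3) cum 508
  y=13 (Eta, w=70) cum 578
  y=14 (Alpha, w=110) cum 688
  y=15 (Zeta, w=250) cum 938
⇒ y* = 11

(7, 11)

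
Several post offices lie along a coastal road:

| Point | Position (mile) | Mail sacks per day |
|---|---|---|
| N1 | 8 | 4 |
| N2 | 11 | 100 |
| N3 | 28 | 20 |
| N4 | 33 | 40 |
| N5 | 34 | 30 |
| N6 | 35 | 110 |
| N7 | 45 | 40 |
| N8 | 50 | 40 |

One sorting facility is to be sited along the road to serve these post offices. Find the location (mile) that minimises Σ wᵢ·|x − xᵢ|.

For a sum of weighted absolute distances on a line, the optimum is the weighted median (not the mean). Total weight W = 384; half-weight = 192.
Sort by position and accumulate weight:
  mile 8 (N1, w=4) → cum 4
  mile 11 (N2, w=100) → cum 104
  mile 28 (N3, w=20) → cum 124
  mile 33 (N4, w=40) → cum 164
  mile 34 (N5, w=30) → cum 194  ≥ 192 → median here
  mile 35 (N6, w=110) → cum 304
  mile 45 (N7, w=40) → cum 344
  mile 50 (N8, w=40) → cum 384
Optimal location: mile 34.

x = 34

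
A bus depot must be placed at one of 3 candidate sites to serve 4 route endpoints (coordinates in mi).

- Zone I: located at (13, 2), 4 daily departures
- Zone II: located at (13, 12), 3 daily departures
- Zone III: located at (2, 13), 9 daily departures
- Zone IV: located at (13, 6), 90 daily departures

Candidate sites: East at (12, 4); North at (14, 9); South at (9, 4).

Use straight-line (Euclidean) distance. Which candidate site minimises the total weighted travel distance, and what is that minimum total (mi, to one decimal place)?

Total weighted distance at each candidate:
  East (12, 4): total = 355.5
  North (14, 9): total = 436.2
  South (9, 4): total = 549.8
Minimum is at East with total 355.5 mi.

East, total 355.5 mi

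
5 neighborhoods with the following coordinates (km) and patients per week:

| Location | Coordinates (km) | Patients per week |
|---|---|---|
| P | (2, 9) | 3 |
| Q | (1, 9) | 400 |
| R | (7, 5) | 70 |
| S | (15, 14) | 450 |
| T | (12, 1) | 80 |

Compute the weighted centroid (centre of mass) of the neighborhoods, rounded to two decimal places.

(8.58, 10.33)

The minimiser of Σwᵢ‖p−pᵢ‖² is the weighted centroid p* = (Σwᵢpᵢ)/(Σwᵢ).
Σwᵢ = 1003.
Σwᵢxᵢ = 3·2 + 400·1 + 70·7 + 450·15 + 80·12 = 8606.
Σwᵢyᵢ = 3·9 + 400·9 + 70·5 + 450·14 + 80·1 = 10357.
x* = 8606/1003 = 8.58, y* = 10357/1003 = 10.33.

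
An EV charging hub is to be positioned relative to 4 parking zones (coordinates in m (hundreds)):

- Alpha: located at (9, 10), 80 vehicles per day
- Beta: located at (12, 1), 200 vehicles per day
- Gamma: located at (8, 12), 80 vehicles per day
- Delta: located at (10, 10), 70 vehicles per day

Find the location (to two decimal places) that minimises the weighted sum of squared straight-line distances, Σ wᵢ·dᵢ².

(10.37, 6.19)

The minimiser of Σwᵢ‖p−pᵢ‖² is the weighted centroid p* = (Σwᵢpᵢ)/(Σwᵢ).
Σwᵢ = 430.
Σwᵢxᵢ = 80·9 + 200·12 + 80·8 + 70·10 = 4460.
Σwᵢyᵢ = 80·10 + 200·1 + 80·12 + 70·10 = 2660.
x* = 4460/430 = 10.37, y* = 2660/430 = 6.19.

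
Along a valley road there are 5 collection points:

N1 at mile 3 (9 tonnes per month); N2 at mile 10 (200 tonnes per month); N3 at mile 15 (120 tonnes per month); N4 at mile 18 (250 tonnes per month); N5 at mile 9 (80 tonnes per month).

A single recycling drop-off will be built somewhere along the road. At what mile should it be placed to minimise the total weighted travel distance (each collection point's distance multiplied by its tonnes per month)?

For a sum of weighted absolute distances on a line, the optimum is the weighted median (not the mean). Total weight W = 659; half-weight = 329.5.
Sort by position and accumulate weight:
  mile 3 (N1, w=9) → cum 9
  mile 9 (N5, w=80) → cum 89
  mile 10 (N2, w=200) → cum 289
  mile 15 (N3, w=120) → cum 409  ≥ 329.5 → median here
  mile 18 (N4, w=250) → cum 659
Optimal location: mile 15.

x = 15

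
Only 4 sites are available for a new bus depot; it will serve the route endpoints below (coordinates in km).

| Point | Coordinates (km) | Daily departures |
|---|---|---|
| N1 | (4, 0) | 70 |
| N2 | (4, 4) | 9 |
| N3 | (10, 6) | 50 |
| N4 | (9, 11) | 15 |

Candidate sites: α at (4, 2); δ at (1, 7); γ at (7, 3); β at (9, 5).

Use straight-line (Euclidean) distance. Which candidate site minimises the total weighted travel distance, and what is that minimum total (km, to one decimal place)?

γ, total 661.3 km

Total weighted distance at each candidate:
  α (4, 2): total = 673.0
  δ (1, 7): total = 1158.2
  γ (7, 3): total = 661.3
  β (9, 5): total = 701.6
Minimum is at γ with total 661.3 km.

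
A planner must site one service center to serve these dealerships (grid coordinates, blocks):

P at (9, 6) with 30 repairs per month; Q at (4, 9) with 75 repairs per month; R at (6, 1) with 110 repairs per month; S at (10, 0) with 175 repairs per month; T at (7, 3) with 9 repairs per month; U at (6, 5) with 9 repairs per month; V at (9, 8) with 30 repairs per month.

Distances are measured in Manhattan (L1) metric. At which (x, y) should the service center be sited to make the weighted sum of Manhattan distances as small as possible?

(9, 1)

Manhattan distance separates: Σwᵢ(|x−xᵢ|+|y−yᵢ|) = Σwᵢ|x−xᵢ| + Σwᵢ|y−yᵢ|, so x and y are optimised independently as 1-D weighted medians.
Total weight W = 438; half = 219.
x-coordinate, sorted with cumulative weight:
  x=4 (Q, w=75) cum 75
  x=6 (R, w=110) cum 185
  x=6 (U, w=9) cum 194
  x=7 (T, w=9) cum 203
  x=9 (P, w=30) cum 233  ← median
  x=9 (V, w=30) cum 263
  x=10 (S, w=175) cum 438
⇒ x* = 9
y-coordinate, sorted with cumulative weight:
  y=0 (S, w=175) cum 175
  y=1 (R, w=110) cum 285  ← median
  y=3 (T, w=9) cum 294
  y=5 (U, w=9) cum 303
  y=6 (P, w=30) cum 333
  y=8 (V, w=30) cum 363
  y=9 (Q, w=75) cum 438
⇒ y* = 1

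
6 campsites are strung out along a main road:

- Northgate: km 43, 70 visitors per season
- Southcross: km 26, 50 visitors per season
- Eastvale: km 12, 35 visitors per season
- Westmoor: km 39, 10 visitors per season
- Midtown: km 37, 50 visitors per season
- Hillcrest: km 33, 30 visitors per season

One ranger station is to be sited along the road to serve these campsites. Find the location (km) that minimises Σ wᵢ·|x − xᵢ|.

x = 37

For a sum of weighted absolute distances on a line, the optimum is the weighted median (not the mean). Total weight W = 245; half-weight = 122.5.
Sort by position and accumulate weight:
  km 12 (Eastvale, w=35) → cum 35
  km 26 (Southcross, w=50) → cum 85
  km 33 (Hillcrest, w=30) → cum 115
  km 37 (Midtown, w=50) → cum 165  ≥ 122.5 → median here
  km 39 (Westmoor, w=10) → cum 175
  km 43 (Northgate, w=70) → cum 245
Optimal location: km 37.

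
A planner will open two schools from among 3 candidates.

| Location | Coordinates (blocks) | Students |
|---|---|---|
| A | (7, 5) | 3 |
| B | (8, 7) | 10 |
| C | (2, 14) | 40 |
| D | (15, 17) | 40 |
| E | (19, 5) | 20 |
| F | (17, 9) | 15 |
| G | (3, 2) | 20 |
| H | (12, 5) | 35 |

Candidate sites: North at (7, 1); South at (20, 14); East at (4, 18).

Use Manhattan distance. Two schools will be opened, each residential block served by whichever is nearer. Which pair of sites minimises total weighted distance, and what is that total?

{North, East}, total 1807

Evaluate every pair (each demand assigned to the nearer of the two):
  {North, East}: total = 1807
  {North, South}: total = 1857
  {South, East}: total = 2013
Best pair: {North, East} with total 1807.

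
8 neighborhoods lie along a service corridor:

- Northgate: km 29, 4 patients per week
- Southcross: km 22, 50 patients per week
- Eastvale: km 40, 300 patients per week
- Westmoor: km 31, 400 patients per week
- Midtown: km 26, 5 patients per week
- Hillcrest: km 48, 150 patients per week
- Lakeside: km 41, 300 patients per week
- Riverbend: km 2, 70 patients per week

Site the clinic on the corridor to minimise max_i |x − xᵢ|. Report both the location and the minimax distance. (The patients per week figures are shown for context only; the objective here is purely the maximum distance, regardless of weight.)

The 1-center on a line is the midpoint of the two extreme points: leftmost at 2, rightmost at 48.
Optimal location = (2 + 48)/2 = 25; maximum distance = (48 − 2)/2 = 23.

location 25, max distance 23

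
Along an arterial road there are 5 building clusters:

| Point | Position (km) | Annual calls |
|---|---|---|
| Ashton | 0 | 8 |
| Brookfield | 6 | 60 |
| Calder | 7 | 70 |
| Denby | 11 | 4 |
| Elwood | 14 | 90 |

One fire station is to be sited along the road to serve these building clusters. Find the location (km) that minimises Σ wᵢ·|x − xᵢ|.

For a sum of weighted absolute distances on a line, the optimum is the weighted median (not the mean). Total weight W = 232; half-weight = 116.
Sort by position and accumulate weight:
  km 0 (Ashton, w=8) → cum 8
  km 6 (Brookfield, w=60) → cum 68
  km 7 (Calder, w=70) → cum 138  ≥ 116 → median here
  km 11 (Denby, w=4) → cum 142
  km 14 (Elwood, w=90) → cum 232
Optimal location: km 7.

x = 7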